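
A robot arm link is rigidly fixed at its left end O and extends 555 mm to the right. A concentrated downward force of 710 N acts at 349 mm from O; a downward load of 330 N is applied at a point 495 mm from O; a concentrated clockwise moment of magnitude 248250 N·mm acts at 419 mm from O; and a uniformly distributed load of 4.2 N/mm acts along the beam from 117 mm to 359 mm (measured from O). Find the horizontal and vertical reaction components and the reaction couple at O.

Resultant of the distributed load: 4.2 × 242 = 1016.4 N at 238 mm from O.
ΣF_x = 0: O_x = 0.
ΣF_y = 0: O_y − 710 − 330 − 4.2·242 = 0 → O_y = 2056 N.
ΣM about O: M_O − 710·349 − 330·495 − 248250 − (4.2·242)·238 = 0 → M_O = 901300 N·mm.

O_x = 0, O_y = 2056 N, M_O = 901300 N·mm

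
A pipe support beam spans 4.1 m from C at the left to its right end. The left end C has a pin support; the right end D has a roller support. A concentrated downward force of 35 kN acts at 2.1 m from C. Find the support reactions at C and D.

C_x = 0, C_y = 17.07 kN, D_y = 17.93 kN

ΣM about C: D_y·4.1 − 35·2.1 = 0 → D_y = 73.5/4.1 = 17.9268 ≈ 17.93 kN.
ΣF_y = 0: C_y + 17.9268 − 35 = 0 → C_y = 17.07 kN.
ΣF_x = 0: no horizontal applied forces, so C_x = 0.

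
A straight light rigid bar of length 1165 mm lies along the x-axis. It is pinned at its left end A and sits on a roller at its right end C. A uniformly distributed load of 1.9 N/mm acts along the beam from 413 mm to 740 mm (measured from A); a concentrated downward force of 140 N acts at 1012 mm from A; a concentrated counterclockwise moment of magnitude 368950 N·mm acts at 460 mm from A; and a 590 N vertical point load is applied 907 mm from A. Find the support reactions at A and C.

A_x = 0, A_y = 779.6 N, C_y = 571.7 N

Resultant of the distributed load: 1.9 × 327 = 621.3 N at 576.5 mm from A.
Taking moments about A: C_y·1165 − (1.9·327)·576.5 − 140·1012 + 368950 − 590·907 = 0 → C_y = 666039.45/1165 = 571.708 ≈ 571.7 N.
ΣF_y = 0: A_y + 571.708 − 1.9·327 − 140 − 590 = 0 → A_y = 779.6 N.
ΣF_x = 0: no horizontal applied forces, so A_x = 0.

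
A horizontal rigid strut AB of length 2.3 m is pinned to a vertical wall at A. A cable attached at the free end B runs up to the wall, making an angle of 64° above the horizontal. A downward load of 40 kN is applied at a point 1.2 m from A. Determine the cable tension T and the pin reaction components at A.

T = 23.22 kN, A_x = 10.18 kN, A_y = 19.13 kN

ΣM about A: T·sin64°·2.3 − 40·1.2 = 0 → T = 48/(2.3·0.898794) = 23.2195 ≈ 23.22 kN.
ΣF_x = 0: A_x − T·cos64° = 0 → A_x = 23.2195 × 0.438371 = 10.18 kN.
ΣF_y = 0: A_y + T·sin64° − 40 = 0 → A_y = 40 − 23.2195 × 0.898794 = 19.13 kN.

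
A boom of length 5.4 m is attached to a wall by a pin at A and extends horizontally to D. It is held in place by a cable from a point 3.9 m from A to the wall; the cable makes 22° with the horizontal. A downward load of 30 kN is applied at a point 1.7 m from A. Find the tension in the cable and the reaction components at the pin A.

ΣM about A: T·sin22°·3.9 − 30·1.7 = 0 → T = 51/(3.9·0.374607) = 34.9084 ≈ 34.91 kN.
ΣF_x = 0: A_x − T·cos22° = 0 → A_x = 34.9084 × 0.927184 = 32.37 kN.
ΣF_y = 0: A_y + T·sin22° − 30 = 0 → A_y = 30 − 34.9084 × 0.374607 = 16.92 kN.

T = 34.91 kN, A_x = 32.37 kN, A_y = 16.92 kN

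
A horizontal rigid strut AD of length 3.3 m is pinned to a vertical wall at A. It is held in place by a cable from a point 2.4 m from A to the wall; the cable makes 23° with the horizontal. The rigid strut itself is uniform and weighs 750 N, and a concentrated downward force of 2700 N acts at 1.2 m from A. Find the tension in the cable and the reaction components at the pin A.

T = 4775 N, A_x = 4395 N, A_y = 1584 N

ΣM about A: T·sin23°·2.4 − 750·1.65 − 2700·1.2 = 0 → T = 4477.5/(2.4·0.390731) = 4774.7 ≈ 4775 N.
ΣF_x = 0: A_x − T·cos23° = 0 → A_x = 4774.7 × 0.920505 = 4395 N.
ΣF_y = 0: A_y + T·sin23° − 750 − 2700 = 0 → A_y = 3450 − 4774.7 × 0.390731 = 1584 N.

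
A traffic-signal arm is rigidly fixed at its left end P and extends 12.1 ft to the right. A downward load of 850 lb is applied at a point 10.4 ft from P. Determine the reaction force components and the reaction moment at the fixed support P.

P_x = 0, P_y = 850.0 lb, M_P = 8840 lb·ft

ΣF_x = 0: P_x = 0.
ΣF_y = 0: P_y − 850 = 0 → P_y = 850.0 lb.
ΣM about P: M_P − 850·10.4 = 0 → M_P = 8840 lb·ft.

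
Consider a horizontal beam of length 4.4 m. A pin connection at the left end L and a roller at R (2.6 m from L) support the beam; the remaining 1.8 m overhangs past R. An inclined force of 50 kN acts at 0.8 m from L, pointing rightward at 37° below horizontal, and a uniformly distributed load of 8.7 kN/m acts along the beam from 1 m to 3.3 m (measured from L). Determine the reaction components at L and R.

Resultant of the distributed load: 8.7 × 2.3 = 20.01 kN at 2.15 m from L.
Taking moments about L: R_y·2.6 − 50·sin37°·0.8 − (8.7·2.3)·2.15 = 0 → R_y = 67.0941/2.6 = 25.8054 ≈ 25.81 kN.
ΣF_y = 0: L_y + 25.8054 − 50·sin37° − 8.7·2.3 = 0 → L_y = 24.30 kN.
ΣF_x = 0: L_x + 50·cos37° = 0 → L_x = -39.93 kN.

L_x = -39.93 kN, L_y = 24.30 kN, R_y = 25.81 kN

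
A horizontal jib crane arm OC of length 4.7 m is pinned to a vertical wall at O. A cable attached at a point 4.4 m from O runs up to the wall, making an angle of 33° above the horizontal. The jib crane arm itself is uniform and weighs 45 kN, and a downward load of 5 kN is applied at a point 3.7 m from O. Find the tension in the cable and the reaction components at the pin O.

ΣM about O: T·sin33°·4.4 − 45·2.35 − 5·3.7 = 0 → T = 124.25/(4.4·0.544639) = 51.8484 ≈ 51.85 kN.
ΣF_x = 0: O_x − T·cos33° = 0 → O_x = 51.8484 × 0.838671 = 43.48 kN.
ΣF_y = 0: O_y + T·sin33° − 45 − 5 = 0 → O_y = 50 − 51.8484 × 0.544639 = 21.76 kN.

T = 51.85 kN, O_x = 43.48 kN, O_y = 21.76 kN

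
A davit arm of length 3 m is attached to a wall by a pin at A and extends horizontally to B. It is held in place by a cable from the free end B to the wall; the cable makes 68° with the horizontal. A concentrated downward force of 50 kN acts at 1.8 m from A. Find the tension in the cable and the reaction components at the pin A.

ΣM about A: T·sin68°·3 − 50·1.8 = 0 → T = 90/(3·0.927184) = 32.356 ≈ 32.36 kN.
ΣF_x = 0: A_x − T·cos68° = 0 → A_x = 32.356 × 0.374607 = 12.12 kN.
ΣF_y = 0: A_y + T·sin68° − 50 = 0 → A_y = 50 − 32.356 × 0.927184 = 20.00 kN.

T = 32.36 kN, A_x = 12.12 kN, A_y = 20.00 kN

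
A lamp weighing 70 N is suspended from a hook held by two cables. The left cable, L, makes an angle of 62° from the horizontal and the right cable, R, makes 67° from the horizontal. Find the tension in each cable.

T_L = 35.19 N, T_R = 42.29 N

ΣF_x = 0: −T_L·cos62° + T_R·cos67° = 0 → T_R = 1.20152·T_L.
ΣF_y = 0: T_L·sin62° + T_R·sin67° = 70.
Substitute: T_L·(0.882948 + 1.20152·0.920505) = 70 → T_L = 35.1944 ≈ 35.19 N.
Then T_R = 1.20152 × 35.1944 = 42.29 N.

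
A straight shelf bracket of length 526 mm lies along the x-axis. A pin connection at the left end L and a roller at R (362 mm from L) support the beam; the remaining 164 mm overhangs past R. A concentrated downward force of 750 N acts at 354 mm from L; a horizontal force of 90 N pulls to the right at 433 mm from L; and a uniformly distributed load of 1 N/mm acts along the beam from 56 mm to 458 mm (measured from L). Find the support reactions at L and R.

L_x = -90.00 N, L_y = 133.2 N, R_y = 1019 N

Resultant of the distributed load: 1 × 402 = 402 N at 257 mm from L.
ΣM about L: R_y·362 − 750·354 − (1·402)·257 = 0 → R_y = 368814/362 = 1018.82 ≈ 1019 N.
ΣF_y = 0: L_y + 1018.82 − 750 − 1·402 = 0 → L_y = 133.2 N.
ΣF_x = 0: L_x + 90 = 0 → L_x = -90.00 N.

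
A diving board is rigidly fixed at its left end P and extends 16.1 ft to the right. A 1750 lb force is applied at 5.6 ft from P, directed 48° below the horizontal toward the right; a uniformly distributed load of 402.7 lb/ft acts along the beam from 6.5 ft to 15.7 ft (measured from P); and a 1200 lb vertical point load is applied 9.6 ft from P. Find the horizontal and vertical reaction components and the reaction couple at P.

P_x = -1171 lb, P_y = 6205 lb, M_P = 59930 lb·ft

Resultant of the distributed load: 402.7 × 9.2 = 3704.84 lb at 11.1 ft from P.
ΣF_x = 0: P_x + 1750·cos48° = 0 → P_x = -1171 lb.
ΣF_y = 0: P_y − 1750·sin48° − 402.7·9.2 − 1200 = 0 → P_y = 6205 lb.
ΣM about P: M_P − 1750·sin48°·5.6 − (402.7·9.2)·11.1 − 1200·9.6 = 0 → M_P = 59930 lb·ft.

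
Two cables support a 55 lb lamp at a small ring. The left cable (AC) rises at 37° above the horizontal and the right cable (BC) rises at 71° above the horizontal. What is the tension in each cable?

T_AC = 18.83 lb, T_BC = 46.19 lb

ΣF_x = 0: −T_AC·cos37° + T_BC·cos71° = 0 → T_BC = 2.45305·T_AC.
ΣF_y = 0: T_AC·sin37° + T_BC·sin71° = 55.
Substitute: T_AC·(0.601815 + 2.45305·0.945519) = 55 → T_AC = 18.8277 ≈ 18.83 lb.
Then T_BC = 2.45305 × 18.8277 = 46.19 lb.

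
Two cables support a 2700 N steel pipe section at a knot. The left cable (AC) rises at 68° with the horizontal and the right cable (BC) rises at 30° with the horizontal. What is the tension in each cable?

ΣF_x = 0: −T_AC·cos68° + T_BC·cos30° = 0 → T_BC = 0.432558·T_AC.
ΣF_y = 0: T_AC·sin68° + T_BC·sin30° = 2700.
Substitute: T_AC·(0.927184 + 0.432558·0.5) = 2700 → T_AC = 2361.25 ≈ 2361 N.
Then T_BC = 0.432558 × 2361.25 = 1021 N.

T_AC = 2361 N, T_BC = 1021 N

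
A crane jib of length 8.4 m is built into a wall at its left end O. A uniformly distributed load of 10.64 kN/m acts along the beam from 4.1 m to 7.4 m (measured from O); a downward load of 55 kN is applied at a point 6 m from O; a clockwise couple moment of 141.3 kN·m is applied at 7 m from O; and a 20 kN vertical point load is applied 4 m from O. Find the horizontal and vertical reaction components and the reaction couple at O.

Resultant of the distributed load: 10.64 × 3.3 = 35.112 kN at 5.75 m from O.
ΣF_x = 0: O_x = 0.
ΣF_y = 0: O_y − 10.64·3.3 − 55 − 20 = 0 → O_y = 110.1 kN.
ΣM about O: M_O − (10.64·3.3)·5.75 − 55·6 − 141.3 − 20·4 = 0 → M_O = 753.2 kN·m.

O_x = 0, O_y = 110.1 kN, M_O = 753.2 kN·m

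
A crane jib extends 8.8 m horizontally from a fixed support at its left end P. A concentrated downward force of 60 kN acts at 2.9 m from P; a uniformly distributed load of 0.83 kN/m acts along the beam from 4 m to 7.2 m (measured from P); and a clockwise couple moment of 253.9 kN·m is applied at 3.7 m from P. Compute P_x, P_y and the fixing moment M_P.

P_x = 0, P_y = 62.66 kN, M_P = 442.8 kN·m

Resultant of the distributed load: 0.83 × 3.2 = 2.656 kN at 5.6 m from P.
ΣF_x = 0: P_x = 0.
ΣF_y = 0: P_y − 60 − 0.83·3.2 = 0 → P_y = 62.66 kN.
ΣM about P: M_P − 60·2.9 − (0.83·3.2)·5.6 − 253.9 = 0 → M_P = 442.8 kN·m.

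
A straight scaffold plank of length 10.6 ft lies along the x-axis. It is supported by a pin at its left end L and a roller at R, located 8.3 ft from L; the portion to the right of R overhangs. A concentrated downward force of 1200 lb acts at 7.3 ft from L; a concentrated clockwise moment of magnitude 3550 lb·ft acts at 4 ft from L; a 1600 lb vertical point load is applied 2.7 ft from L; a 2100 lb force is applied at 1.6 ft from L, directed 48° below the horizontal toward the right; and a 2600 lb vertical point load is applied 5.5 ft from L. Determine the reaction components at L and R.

L_x = -1405 lb, L_y = 2933 lb, R_y = 4027 lb

Taking moments about L: R_y·8.3 − 1200·7.3 − 3550 − 1600·2.7 − 2100·sin48°·1.6 − 2600·5.5 = 0 → R_y = 33427/8.3 = 4027.35 ≈ 4027 lb.
ΣF_y = 0: L_y + 4027.35 − 1200 − 1600 − 2100·sin48° − 2600 = 0 → L_y = 2933 lb.
ΣF_x = 0: L_x + 2100·cos48° = 0 → L_x = -1405 lb.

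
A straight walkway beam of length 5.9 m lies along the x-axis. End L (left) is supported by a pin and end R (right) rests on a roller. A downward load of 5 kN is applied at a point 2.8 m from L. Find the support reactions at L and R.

Taking moments about L: R_y·5.9 − 5·2.8 = 0 → R_y = 14/5.9 = 2.37288 ≈ 2.373 kN.
ΣF_y = 0: L_y + 2.37288 − 5 = 0 → L_y = 2.627 kN.
ΣF_x = 0: no horizontal applied forces, so L_x = 0.

L_x = 0, L_y = 2.627 kN, R_y = 2.373 kN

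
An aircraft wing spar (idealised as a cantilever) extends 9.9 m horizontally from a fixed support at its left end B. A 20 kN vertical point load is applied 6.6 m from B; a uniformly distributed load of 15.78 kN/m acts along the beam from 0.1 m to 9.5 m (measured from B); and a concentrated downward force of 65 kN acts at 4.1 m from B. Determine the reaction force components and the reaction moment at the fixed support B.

Resultant of the distributed load: 15.78 × 9.4 = 148.332 kN at 4.8 m from B.
ΣF_x = 0: B_x = 0.
ΣF_y = 0: B_y − 20 − 15.78·9.4 − 65 = 0 → B_y = 233.3 kN.
ΣM about B: M_B − 20·6.6 − (15.78·9.4)·4.8 − 65·4.1 = 0 → M_B = 1110 kN·m.

B_x = 0, B_y = 233.3 kN, M_B = 1110 kN·m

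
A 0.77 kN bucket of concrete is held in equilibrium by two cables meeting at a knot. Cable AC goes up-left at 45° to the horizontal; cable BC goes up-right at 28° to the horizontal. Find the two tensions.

ΣF_x = 0: −T_AC·cos45° + T_BC·cos28° = 0 → T_BC = 0.800848·T_AC.
ΣF_y = 0: T_AC·sin45° + T_BC·sin28° = 0.77.
Substitute: T_AC·(0.707107 + 0.800848·0.469472) = 0.77 → T_AC = 0.710934 ≈ 0.7109 kN.
Then T_BC = 0.800848 × 0.710934 = 0.5694 kN.

T_AC = 0.7109 kN, T_BC = 0.5694 kN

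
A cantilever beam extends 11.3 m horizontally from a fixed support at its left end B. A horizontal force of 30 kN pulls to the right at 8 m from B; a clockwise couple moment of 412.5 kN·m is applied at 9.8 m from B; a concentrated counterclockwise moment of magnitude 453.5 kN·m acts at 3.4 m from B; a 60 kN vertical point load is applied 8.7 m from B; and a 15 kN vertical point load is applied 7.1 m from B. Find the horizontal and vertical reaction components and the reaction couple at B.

ΣF_x = 0: B_x + 30 = 0 → B_x = -30.00 kN.
ΣF_y = 0: B_y − 60 − 15 = 0 → B_y = 75.00 kN.
ΣM about B: M_B − 412.5 + 453.5 − 60·8.7 − 15·7.1 = 0 → M_B = 587.5 kN·m.

B_x = -30.00 kN, B_y = 75.00 kN, M_B = 587.5 kN·m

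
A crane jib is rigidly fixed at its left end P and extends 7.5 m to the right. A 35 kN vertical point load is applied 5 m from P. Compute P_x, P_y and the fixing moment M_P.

P_x = 0, P_y = 35.00 kN, M_P = 175.0 kN·m

ΣF_x = 0: P_x = 0.
ΣF_y = 0: P_y − 35 = 0 → P_y = 35.00 kN.
ΣM about P: M_P − 35·5 = 0 → M_P = 175.0 kN·m.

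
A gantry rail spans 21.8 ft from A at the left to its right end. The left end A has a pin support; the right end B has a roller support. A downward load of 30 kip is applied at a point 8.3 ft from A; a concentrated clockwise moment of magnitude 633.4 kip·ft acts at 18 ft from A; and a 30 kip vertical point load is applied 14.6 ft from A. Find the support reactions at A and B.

Moments about A: B_y·21.8 − 30·8.3 − 633.4 − 30·14.6 = 0 → B_y = 1320.4/21.8 = 60.5688 ≈ 60.57 kip.
ΣF_y = 0: A_y + 60.5688 − 30 − 30 = 0 → A_y = -0.5688 kip.
ΣF_x = 0: no horizontal applied forces, so A_x = 0.

A_x = 0, A_y = -0.5688 kip, B_y = 60.57 kip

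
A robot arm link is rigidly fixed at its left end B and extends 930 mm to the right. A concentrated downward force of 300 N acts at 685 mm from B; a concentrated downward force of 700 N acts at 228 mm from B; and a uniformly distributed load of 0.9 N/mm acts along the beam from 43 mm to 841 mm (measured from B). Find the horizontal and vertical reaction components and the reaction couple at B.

Resultant of the distributed load: 0.9 × 798 = 718.2 N at 442 mm from B.
ΣF_x = 0: B_x = 0.
ΣF_y = 0: B_y − 300 − 700 − 0.9·798 = 0 → B_y = 1718 N.
ΣM about B: M_B − 300·685 − 700·228 − (0.9·798)·442 = 0 → M_B = 682500 N·mm.

B_x = 0, B_y = 1718 N, M_B = 682500 N·mm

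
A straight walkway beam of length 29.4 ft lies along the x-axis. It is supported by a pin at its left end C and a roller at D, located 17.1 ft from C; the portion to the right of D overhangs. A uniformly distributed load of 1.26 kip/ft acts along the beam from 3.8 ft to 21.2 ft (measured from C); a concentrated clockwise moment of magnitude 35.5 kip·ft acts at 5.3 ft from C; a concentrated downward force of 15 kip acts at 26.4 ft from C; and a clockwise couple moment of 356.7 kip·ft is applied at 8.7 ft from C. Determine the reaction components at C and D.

C_x = 0, C_y = -25.20 kip, D_y = 62.12 kip

Resultant of the distributed load: 1.26 × 17.4 = 21.924 kip at 12.5 ft from C.
ΣM about C: D_y·17.1 − (1.26·17.4)·12.5 − 35.5 − 15·26.4 − 356.7 = 0 → D_y = 1062.25/17.1 = 62.1199 ≈ 62.12 kip.
ΣF_y = 0: C_y + 62.1199 − 1.26·17.4 − 15 = 0 → C_y = -25.20 kip.
ΣF_x = 0: no horizontal applied forces, so C_x = 0.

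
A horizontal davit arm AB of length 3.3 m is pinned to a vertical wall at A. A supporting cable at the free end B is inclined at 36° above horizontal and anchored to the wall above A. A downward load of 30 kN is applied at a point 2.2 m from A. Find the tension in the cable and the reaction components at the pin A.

ΣM about A: T·sin36°·3.3 − 30·2.2 = 0 → T = 66/(3.3·0.587785) = 34.026 ≈ 34.03 kN.
ΣF_x = 0: A_x − T·cos36° = 0 → A_x = 34.026 × 0.809017 = 27.53 kN.
ΣF_y = 0: A_y + T·sin36° − 30 = 0 → A_y = 30 − 34.026 × 0.587785 = 10.00 kN.

T = 34.03 kN, A_x = 27.53 kN, A_y = 10.00 kN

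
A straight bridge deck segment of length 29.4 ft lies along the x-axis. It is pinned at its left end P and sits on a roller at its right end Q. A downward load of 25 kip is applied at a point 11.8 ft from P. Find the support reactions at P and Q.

Moments about P: Q_y·29.4 − 25·11.8 = 0 → Q_y = 295/29.4 = 10.034 ≈ 10.03 kip.
ΣF_y = 0: P_y + 10.034 − 25 = 0 → P_y = 14.97 kip.
ΣF_x = 0: no horizontal applied forces, so P_x = 0.

P_x = 0, P_y = 14.97 kip, Q_y = 10.03 kip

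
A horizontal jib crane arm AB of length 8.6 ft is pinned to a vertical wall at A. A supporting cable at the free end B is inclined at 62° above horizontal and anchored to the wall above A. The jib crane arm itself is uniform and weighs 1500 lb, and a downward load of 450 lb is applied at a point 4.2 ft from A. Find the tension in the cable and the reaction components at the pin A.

ΣM about A: T·sin62°·8.6 − 1500·4.3 − 450·4.2 = 0 → T = 8340/(8.6·0.882948) = 1098.33 ≈ 1098 lb.
ΣF_x = 0: A_x − T·cos62° = 0 → A_x = 1098.33 × 0.469472 = 515.6 lb.
ΣF_y = 0: A_y + T·sin62° − 1500 − 450 = 0 → A_y = 1950 − 1098.33 × 0.882948 = 980.2 lb.

T = 1098 lb, A_x = 515.6 lb, A_y = 980.2 lb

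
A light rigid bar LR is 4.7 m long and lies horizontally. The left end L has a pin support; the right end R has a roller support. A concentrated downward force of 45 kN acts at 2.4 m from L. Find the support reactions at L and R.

L_x = 0, L_y = 22.02 kN, R_y = 22.98 kN

Taking moments about L: R_y·4.7 − 45·2.4 = 0 → R_y = 108/4.7 = 22.9787 ≈ 22.98 kN.
ΣF_y = 0: L_y + 22.9787 − 45 = 0 → L_y = 22.02 kN.
ΣF_x = 0: no horizontal applied forces, so L_x = 0.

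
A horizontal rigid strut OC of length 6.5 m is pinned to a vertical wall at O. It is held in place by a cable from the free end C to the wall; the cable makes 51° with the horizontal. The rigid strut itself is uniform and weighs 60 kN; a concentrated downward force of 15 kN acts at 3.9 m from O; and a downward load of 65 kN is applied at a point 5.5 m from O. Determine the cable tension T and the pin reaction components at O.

ΣM about O: T·sin51°·6.5 − 60·3.25 − 15·3.9 − 65·5.5 = 0 → T = 611/(6.5·0.777146) = 120.955 ≈ 121.0 kN.
ΣF_x = 0: O_x − T·cos51° = 0 → O_x = 120.955 × 0.62932 = 76.12 kN.
ΣF_y = 0: O_y + T·sin51° − 60 − 15 − 65 = 0 → O_y = 140 − 120.955 × 0.777146 = 46.00 kN.

T = 121.0 kN, O_x = 76.12 kN, O_y = 46.00 kN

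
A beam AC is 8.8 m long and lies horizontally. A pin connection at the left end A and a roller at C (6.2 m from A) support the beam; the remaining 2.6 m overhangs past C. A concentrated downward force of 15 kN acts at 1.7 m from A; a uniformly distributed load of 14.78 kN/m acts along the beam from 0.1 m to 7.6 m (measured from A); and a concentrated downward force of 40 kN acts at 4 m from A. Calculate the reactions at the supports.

Resultant of the distributed load: 14.78 × 7.5 = 110.85 kN at 3.85 m from A.
Taking moments about A: C_y·6.2 − 15·1.7 − (14.78·7.5)·3.85 − 40·4 = 0 → C_y = 612.2725/6.2 = 98.7536 ≈ 98.75 kN.
ΣF_y = 0: A_y + 98.7536 − 15 − 14.78·7.5 − 40 = 0 → A_y = 67.10 kN.
ΣF_x = 0: no horizontal applied forces, so A_x = 0.

A_x = 0, A_y = 67.10 kN, C_y = 98.75 kN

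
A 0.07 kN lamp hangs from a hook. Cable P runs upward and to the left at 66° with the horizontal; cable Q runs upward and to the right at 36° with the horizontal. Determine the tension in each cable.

ΣF_x = 0: −T_P·cos66° + T_Q·cos36° = 0 → T_Q = 0.502754·T_P.
ΣF_y = 0: T_P·sin66° + T_Q·sin36° = 0.07.
Substitute: T_P·(0.913545 + 0.502754·0.587785) = 0.07 → T_P = 0.0578964 ≈ 0.05790 kN.
Then T_Q = 0.502754 × 0.0578964 = 0.02911 kN.

T_P = 0.05790 kN, T_Q = 0.02911 kN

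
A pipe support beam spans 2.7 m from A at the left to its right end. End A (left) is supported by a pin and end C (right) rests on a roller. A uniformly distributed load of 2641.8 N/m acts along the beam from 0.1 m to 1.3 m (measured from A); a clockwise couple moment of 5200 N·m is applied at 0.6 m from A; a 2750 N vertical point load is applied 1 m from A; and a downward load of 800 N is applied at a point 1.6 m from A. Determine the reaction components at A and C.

Resultant of the distributed load: 2641.8 × 1.2 = 3170.16 N at 0.7 m from A.
Taking moments about A: C_y·2.7 − (2641.8·1.2)·0.7 − 5200 − 2750·1 − 800·1.6 = 0 → C_y = 11449.112/2.7 = 4240.41 ≈ 4240 N.
ΣF_y = 0: A_y + 4240.41 − 2641.8·1.2 − 2750 − 800 = 0 → A_y = 2480 N.
ΣF_x = 0: no horizontal applied forces, so A_x = 0.

A_x = 0, A_y = 2480 N, C_y = 4240 N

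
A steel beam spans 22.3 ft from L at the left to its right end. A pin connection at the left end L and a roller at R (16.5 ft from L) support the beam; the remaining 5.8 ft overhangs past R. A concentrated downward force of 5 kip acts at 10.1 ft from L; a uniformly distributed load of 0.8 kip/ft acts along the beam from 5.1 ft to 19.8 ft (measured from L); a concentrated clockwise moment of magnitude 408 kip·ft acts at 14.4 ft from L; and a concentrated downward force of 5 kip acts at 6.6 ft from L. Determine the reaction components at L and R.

L_x = 0, L_y = -16.90 kip, R_y = 38.66 kip

Resultant of the distributed load: 0.8 × 14.7 = 11.76 kip at 12.45 ft from L.
ΣM about L: R_y·16.5 − 5·10.1 − (0.8·14.7)·12.45 − 408 − 5·6.6 = 0 → R_y = 637.912/16.5 = 38.6613 ≈ 38.66 kip.
ΣF_y = 0: L_y + 38.6613 − 5 − 0.8·14.7 − 5 = 0 → L_y = -16.90 kip.
ΣF_x = 0: no horizontal applied forces, so L_x = 0.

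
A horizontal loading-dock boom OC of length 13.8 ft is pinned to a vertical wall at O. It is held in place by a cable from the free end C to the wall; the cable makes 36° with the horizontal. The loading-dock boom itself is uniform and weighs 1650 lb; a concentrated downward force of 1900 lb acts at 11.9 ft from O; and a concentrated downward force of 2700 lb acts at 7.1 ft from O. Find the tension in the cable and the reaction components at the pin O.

T = 6554 lb, O_x = 5303 lb, O_y = 2397 lb

ΣM about O: T·sin36°·13.8 − 1650·6.9 − 1900·11.9 − 2700·7.1 = 0 → T = 53165/(13.8·0.587785) = 6554.33 ≈ 6554 lb.
ΣF_x = 0: O_x − T·cos36° = 0 → O_x = 6554.33 × 0.809017 = 5303 lb.
ΣF_y = 0: O_y + T·sin36° − 1650 − 1900 − 2700 = 0 → O_y = 6250 − 6554.33 × 0.587785 = 2397 lb.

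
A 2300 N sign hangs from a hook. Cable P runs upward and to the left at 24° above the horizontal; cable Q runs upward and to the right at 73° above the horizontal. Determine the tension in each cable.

ΣF_x = 0: −T_P·cos24° + T_Q·cos73° = 0 → T_Q = 3.1246·T_P.
ΣF_y = 0: T_P·sin24° + T_Q·sin73° = 2300.
Substitute: T_P·(0.406737 + 3.1246·0.956305) = 2300 → T_P = 677.505 ≈ 677.5 N.
Then T_Q = 3.1246 × 677.505 = 2117 N.

T_P = 677.5 N, T_Q = 2117 N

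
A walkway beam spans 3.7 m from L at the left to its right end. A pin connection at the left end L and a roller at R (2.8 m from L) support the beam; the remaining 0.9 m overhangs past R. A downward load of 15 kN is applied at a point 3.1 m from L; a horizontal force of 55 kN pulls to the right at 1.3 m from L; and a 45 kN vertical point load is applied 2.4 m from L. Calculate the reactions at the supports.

Moments about L: R_y·2.8 − 15·3.1 − 45·2.4 = 0 → R_y = 154.5/2.8 = 55.1786 ≈ 55.18 kN.
ΣF_y = 0: L_y + 55.1786 − 15 − 45 = 0 → L_y = 4.821 kN.
ΣF_x = 0: L_x + 55 = 0 → L_x = -55.00 kN.

L_x = -55.00 kN, L_y = 4.821 kN, R_y = 55.18 kN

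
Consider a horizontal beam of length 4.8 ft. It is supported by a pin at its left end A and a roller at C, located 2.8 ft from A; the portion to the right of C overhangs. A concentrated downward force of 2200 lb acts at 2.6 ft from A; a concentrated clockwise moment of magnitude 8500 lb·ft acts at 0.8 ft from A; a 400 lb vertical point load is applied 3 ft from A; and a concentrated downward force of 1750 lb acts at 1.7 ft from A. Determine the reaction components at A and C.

A_x = 0, A_y = -2220 lb, C_y = 6570 lb

ΣM about A: C_y·2.8 − 2200·2.6 − 8500 − 400·3 − 1750·1.7 = 0 → C_y = 18395/2.8 = 6569.64 ≈ 6570 lb.
ΣF_y = 0: A_y + 6569.64 − 2200 − 400 − 1750 = 0 → A_y = -2220 lb.
ΣF_x = 0: no horizontal applied forces, so A_x = 0.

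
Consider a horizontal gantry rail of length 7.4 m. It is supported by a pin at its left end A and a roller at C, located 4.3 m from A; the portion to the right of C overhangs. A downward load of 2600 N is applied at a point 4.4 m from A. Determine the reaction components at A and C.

Moments about A: C_y·4.3 − 2600·4.4 = 0 → C_y = 11440/4.3 = 2660.47 ≈ 2660 N.
ΣF_y = 0: A_y + 2660.47 − 2600 = 0 → A_y = -60.47 N.
ΣF_x = 0: no horizontal applied forces, so A_x = 0.

A_x = 0, A_y = -60.47 N, C_y = 2660 N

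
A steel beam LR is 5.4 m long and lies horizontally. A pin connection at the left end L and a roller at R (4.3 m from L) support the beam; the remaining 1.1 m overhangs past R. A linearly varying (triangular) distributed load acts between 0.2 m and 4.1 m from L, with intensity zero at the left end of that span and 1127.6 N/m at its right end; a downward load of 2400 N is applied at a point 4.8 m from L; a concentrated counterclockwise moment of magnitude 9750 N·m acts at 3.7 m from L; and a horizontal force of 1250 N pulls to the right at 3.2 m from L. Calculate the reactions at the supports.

Resultant of the triangular load: ½ × 1127.6 × 3.9 = 2198.82 N, acting at 2.8 m from L (one-third of the span from the peak).
Taking moments about L: R_y·4.3 − (½·1127.6·3.9)·2.8 − 2400·4.8 + 9750 = 0 → R_y = 7926.696/4.3 = 1843.42 ≈ 1843 N.
ΣF_y = 0: L_y + 1843.42 − ½·1127.6·3.9 − 2400 = 0 → L_y = 2755 N.
ΣF_x = 0: L_x + 1250 = 0 → L_x = -1250 N.

L_x = -1250 N, L_y = 2755 N, R_y = 1843 N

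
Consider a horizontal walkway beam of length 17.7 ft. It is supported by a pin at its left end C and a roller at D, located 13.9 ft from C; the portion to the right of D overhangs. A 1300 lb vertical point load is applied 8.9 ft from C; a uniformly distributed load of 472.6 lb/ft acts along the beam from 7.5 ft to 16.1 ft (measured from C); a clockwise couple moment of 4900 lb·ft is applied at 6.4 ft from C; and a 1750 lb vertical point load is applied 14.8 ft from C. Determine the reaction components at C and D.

Resultant of the distributed load: 472.6 × 8.6 = 4064.36 lb at 11.8 ft from C.
ΣM about C: D_y·13.9 − 1300·8.9 − (472.6·8.6)·11.8 − 4900 − 1750·14.8 = 0 → D_y = 90329.448/13.9 = 6498.52 ≈ 6499 lb.
ΣF_y = 0: C_y + 6498.52 − 1300 − 472.6·8.6 − 1750 = 0 → C_y = 615.8 lb.
ΣF_x = 0: no horizontal applied forces, so C_x = 0.

C_x = 0, C_y = 615.8 lb, D_y = 6499 lb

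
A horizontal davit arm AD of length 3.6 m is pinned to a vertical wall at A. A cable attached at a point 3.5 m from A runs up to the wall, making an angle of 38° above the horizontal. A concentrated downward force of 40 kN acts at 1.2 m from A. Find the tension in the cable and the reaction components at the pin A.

T = 22.28 kN, A_x = 17.55 kN, A_y = 26.29 kN

ΣM about A: T·sin38°·3.5 − 40·1.2 = 0 → T = 48/(3.5·0.615661) = 22.2757 ≈ 22.28 kN.
ΣF_x = 0: A_x − T·cos38° = 0 → A_x = 22.2757 × 0.788011 = 17.55 kN.
ΣF_y = 0: A_y + T·sin38° − 40 = 0 → A_y = 40 − 22.2757 × 0.615661 = 26.29 kN.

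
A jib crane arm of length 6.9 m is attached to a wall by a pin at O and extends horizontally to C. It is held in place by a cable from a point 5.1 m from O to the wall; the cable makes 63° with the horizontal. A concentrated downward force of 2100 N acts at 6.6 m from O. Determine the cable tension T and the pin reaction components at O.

T = 3050 N, O_x = 1385 N, O_y = -617.6 N

ΣM about O: T·sin63°·5.1 − 2100·6.6 = 0 → T = 13860/(5.1·0.891007) = 3050.08 ≈ 3050 N.
ΣF_x = 0: O_x − T·cos63° = 0 → O_x = 3050.08 × 0.45399 = 1385 N.
ΣF_y = 0: O_y + T·sin63° − 2100 = 0 → O_y = 2100 − 3050.08 × 0.891007 = -617.6 N.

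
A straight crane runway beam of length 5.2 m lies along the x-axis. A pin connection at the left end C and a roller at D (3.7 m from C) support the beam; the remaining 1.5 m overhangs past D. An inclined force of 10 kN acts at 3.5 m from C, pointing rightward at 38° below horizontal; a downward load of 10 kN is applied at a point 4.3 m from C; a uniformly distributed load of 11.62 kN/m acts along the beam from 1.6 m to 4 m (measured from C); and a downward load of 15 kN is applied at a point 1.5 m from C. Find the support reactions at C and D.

Resultant of the distributed load: 11.62 × 2.4 = 27.888 kN at 2.8 m from C.
Moments about C: D_y·3.7 − 10·sin38°·3.5 − 10·4.3 − (11.62·2.4)·2.8 − 15·1.5 = 0 → D_y = 165.135/3.7 = 44.6311 ≈ 44.63 kN.
ΣF_y = 0: C_y + 44.6311 − 10·sin38° − 10 − 11.62·2.4 − 15 = 0 → C_y = 14.41 kN.
ΣF_x = 0: C_x + 10·cos38° = 0 → C_x = -7.880 kN.

C_x = -7.880 kN, C_y = 14.41 kN, D_y = 44.63 kN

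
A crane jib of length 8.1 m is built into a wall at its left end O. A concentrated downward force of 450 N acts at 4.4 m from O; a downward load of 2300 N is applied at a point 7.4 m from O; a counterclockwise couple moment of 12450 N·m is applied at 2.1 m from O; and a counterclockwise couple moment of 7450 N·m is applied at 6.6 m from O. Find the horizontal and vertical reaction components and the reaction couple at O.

ΣF_x = 0: O_x = 0.
ΣF_y = 0: O_y − 450 − 2300 = 0 → O_y = 2750 N.
ΣM about O: M_O − 450·4.4 − 2300·7.4 + 12450 + 7450 = 0 → M_O = -900.0 N·m.

O_x = 0, O_y = 2750 N, M_O = -900.0 N·m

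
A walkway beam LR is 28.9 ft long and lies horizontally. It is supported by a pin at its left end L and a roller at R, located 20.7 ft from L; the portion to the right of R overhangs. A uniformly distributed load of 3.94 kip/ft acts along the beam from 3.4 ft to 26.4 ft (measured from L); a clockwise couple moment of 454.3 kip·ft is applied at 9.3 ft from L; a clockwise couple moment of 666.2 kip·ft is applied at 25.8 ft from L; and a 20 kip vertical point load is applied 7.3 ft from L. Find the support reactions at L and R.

L_x = 0, L_y = -15.79 kip, R_y = 126.4 kip

Resultant of the distributed load: 3.94 × 23 = 90.62 kip at 14.9 ft from L.
Moments about L: R_y·20.7 − (3.94·23)·14.9 − 454.3 − 666.2 − 20·7.3 = 0 → R_y = 2616.738/20.7 = 126.412 ≈ 126.4 kip.
ΣF_y = 0: L_y + 126.412 − 3.94·23 − 20 = 0 → L_y = -15.79 kip.
ΣF_x = 0: no horizontal applied forces, so L_x = 0.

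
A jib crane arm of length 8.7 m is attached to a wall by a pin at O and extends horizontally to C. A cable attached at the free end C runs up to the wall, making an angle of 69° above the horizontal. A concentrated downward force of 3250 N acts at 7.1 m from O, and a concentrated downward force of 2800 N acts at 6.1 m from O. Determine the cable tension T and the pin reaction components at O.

T = 4944 N, O_x = 1772 N, O_y = 1434 N

ΣM about O: T·sin69°·8.7 − 3250·7.1 − 2800·6.1 = 0 → T = 40155/(8.7·0.93358) = 4943.89 ≈ 4944 N.
ΣF_x = 0: O_x − T·cos69° = 0 → O_x = 4943.89 × 0.358368 = 1772 N.
ΣF_y = 0: O_y + T·sin69° − 3250 − 2800 = 0 → O_y = 6050 − 4943.89 × 0.93358 = 1434 N.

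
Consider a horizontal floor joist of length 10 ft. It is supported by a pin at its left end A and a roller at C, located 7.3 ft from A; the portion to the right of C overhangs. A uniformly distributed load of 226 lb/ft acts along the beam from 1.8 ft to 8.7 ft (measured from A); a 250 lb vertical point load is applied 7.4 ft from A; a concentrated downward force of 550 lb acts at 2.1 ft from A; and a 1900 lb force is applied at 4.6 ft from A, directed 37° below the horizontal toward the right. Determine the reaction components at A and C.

A_x = -1517 lb, A_y = 1249 lb, C_y = 2254 lb

Resultant of the distributed load: 226 × 6.9 = 1559.4 lb at 5.25 ft from A.
Taking moments about A: C_y·7.3 − (226·6.9)·5.25 − 250·7.4 − 550·2.1 − 1900·sin37°·4.6 = 0 → C_y = 16451.7/7.3 = 2253.66 ≈ 2254 lb.
ΣF_y = 0: A_y + 2253.66 − 226·6.9 − 250 − 550 − 1900·sin37° = 0 → A_y = 1249 lb.
ΣF_x = 0: A_x + 1900·cos37° = 0 → A_x = -1517 lb.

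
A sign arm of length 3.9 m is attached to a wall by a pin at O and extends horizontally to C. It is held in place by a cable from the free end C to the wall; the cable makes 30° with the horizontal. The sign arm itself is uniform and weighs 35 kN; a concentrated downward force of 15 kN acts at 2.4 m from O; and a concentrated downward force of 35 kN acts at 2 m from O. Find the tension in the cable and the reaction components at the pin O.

T = 89.36 kN, O_x = 77.39 kN, O_y = 40.32 kN

ΣM about O: T·sin30°·3.9 − 35·1.95 − 15·2.4 − 35·2 = 0 → T = 174.25/(3.9·0.5) = 89.359 ≈ 89.36 kN.
ΣF_x = 0: O_x − T·cos30° = 0 → O_x = 89.359 × 0.866025 = 77.39 kN.
ΣF_y = 0: O_y + T·sin30° − 35 − 15 − 35 = 0 → O_y = 85 − 89.359 × 0.5 = 40.32 kN.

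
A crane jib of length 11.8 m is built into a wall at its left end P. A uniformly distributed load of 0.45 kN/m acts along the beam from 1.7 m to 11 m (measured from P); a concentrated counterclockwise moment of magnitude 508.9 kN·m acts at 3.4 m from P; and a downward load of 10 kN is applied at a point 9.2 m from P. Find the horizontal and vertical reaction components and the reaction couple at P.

P_x = 0, P_y = 14.19 kN, M_P = -390.3 kN·m

Resultant of the distributed load: 0.45 × 9.3 = 4.185 kN at 6.35 m from P.
ΣF_x = 0: P_x = 0.
ΣF_y = 0: P_y − 0.45·9.3 − 10 = 0 → P_y = 14.19 kN.
ΣM about P: M_P − (0.45·9.3)·6.35 + 508.9 − 10·9.2 = 0 → M_P = -390.3 kN·m.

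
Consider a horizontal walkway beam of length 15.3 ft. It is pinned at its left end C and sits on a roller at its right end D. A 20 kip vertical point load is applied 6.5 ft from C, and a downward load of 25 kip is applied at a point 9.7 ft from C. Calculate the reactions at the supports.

C_x = 0, C_y = 20.65 kip, D_y = 24.35 kip

ΣM about C: D_y·15.3 − 20·6.5 − 25·9.7 = 0 → D_y = 372.5/15.3 = 24.3464 ≈ 24.35 kip.
ΣF_y = 0: C_y + 24.3464 − 20 − 25 = 0 → C_y = 20.65 kip.
ΣF_x = 0: no horizontal applied forces, so C_x = 0.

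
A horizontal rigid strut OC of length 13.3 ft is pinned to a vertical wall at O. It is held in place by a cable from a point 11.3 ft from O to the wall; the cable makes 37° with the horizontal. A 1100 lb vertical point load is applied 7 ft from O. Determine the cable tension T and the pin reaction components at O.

ΣM about O: T·sin37°·11.3 − 1100·7 = 0 → T = 7700/(11.3·0.601815) = 1132.27 ≈ 1132 lb.
ΣF_x = 0: O_x − T·cos37° = 0 → O_x = 1132.27 × 0.798636 = 904.3 lb.
ΣF_y = 0: O_y + T·sin37° − 1100 = 0 → O_y = 1100 − 1132.27 × 0.601815 = 418.6 lb.

T = 1132 lb, O_x = 904.3 lb, O_y = 418.6 lb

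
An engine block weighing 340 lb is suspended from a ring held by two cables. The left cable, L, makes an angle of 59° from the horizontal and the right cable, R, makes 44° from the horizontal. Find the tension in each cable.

ΣF_x = 0: −T_L·cos59° + T_R·cos44° = 0 → T_R = 0.715987·T_L.
ΣF_y = 0: T_L·sin59° + T_R·sin44° = 340.
Substitute: T_L·(0.857167 + 0.715987·0.694658) = 340 → T_L = 251.009 ≈ 251.0 lb.
Then T_R = 0.715987 × 251.009 = 179.7 lb.

T_L = 251.0 lb, T_R = 179.7 lb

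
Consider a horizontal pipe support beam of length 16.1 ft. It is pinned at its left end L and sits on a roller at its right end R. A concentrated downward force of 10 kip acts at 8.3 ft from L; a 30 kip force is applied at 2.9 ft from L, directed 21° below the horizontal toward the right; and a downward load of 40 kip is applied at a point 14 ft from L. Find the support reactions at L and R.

L_x = -28.01 kip, L_y = 18.88 kip, R_y = 41.87 kip

Taking moments about L: R_y·16.1 − 10·8.3 − 30·sin21°·2.9 − 40·14 = 0 → R_y = 674.178/16.1 = 41.8744 ≈ 41.87 kip.
ΣF_y = 0: L_y + 41.8744 − 10 − 30·sin21° − 40 = 0 → L_y = 18.88 kip.
ΣF_x = 0: L_x + 30·cos21° = 0 → L_x = -28.01 kip.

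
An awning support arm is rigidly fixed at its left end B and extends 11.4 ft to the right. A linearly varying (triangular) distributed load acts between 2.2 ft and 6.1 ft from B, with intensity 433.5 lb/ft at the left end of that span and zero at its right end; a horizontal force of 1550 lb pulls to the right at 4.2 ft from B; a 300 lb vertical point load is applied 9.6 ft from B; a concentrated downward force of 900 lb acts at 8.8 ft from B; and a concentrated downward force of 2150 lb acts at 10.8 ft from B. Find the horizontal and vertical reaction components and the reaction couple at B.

B_x = -1550 lb, B_y = 4195 lb, M_B = 36980 lb·ft

Resultant of the triangular load: ½ × 433.5 × 3.9 = 845.325 lb, acting at 3.5 ft from B (one-third of the span from the peak).
ΣF_x = 0: B_x + 1550 = 0 → B_x = -1550 lb.
ΣF_y = 0: B_y − ½·433.5·3.9 − 300 − 900 − 2150 = 0 → B_y = 4195 lb.
ΣM about B: M_B − (½·433.5·3.9)·3.5 − 300·9.6 − 900·8.8 − 2150·10.8 = 0 → M_B = 36980 lb·ft.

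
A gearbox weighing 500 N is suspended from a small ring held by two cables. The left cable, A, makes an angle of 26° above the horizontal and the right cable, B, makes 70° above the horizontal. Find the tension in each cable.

ΣF_x = 0: −T_A·cos26° + T_B·cos70° = 0 → T_B = 2.6279·T_A.
ΣF_y = 0: T_A·sin26° + T_B·sin70° = 500.
Substitute: T_A·(0.438371 + 2.6279·0.939693) = 500 → T_A = 171.952 ≈ 172.0 N.
Then T_B = 2.6279 × 171.952 = 451.9 N.

T_A = 172.0 N, T_B = 451.9 N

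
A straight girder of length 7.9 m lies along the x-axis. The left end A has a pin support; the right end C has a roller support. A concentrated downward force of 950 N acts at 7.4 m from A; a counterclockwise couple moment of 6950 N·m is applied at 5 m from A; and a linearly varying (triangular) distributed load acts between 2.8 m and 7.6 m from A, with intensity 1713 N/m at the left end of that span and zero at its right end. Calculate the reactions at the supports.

Resultant of the triangular load: ½ × 1713 × 4.8 = 4111.2 N, acting at 4.4 m from A (one-third of the span from the peak).
Moments about A: C_y·7.9 − 950·7.4 + 6950 − (½·1713·4.8)·4.4 = 0 → C_y = 18169.28/7.9 = 2299.91 ≈ 2300 N.
ΣF_y = 0: A_y + 2299.91 − 950 − ½·1713·4.8 = 0 → A_y = 2761 N.
ΣF_x = 0: no horizontal applied forces, so A_x = 0.

A_x = 0, A_y = 2761 N, C_y = 2300 N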